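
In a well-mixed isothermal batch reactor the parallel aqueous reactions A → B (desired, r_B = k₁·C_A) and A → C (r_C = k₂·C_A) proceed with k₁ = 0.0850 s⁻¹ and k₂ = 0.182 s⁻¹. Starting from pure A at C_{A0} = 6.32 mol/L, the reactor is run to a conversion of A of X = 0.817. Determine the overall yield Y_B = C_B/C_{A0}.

0.260

C_A = C_{A0}(1−X) = 1.157 mol/L.
Both paths are first order in A, so the instantaneous fraction to B is constant: dC_B/d(−C_A) = k₁/(k₁+k₂) = 0.3184.
C_B = 0.3184·(C_{A0}−C_A) = 0.3184×5.163 = 1.64 mol/L.
Y_B = C_B/C_{A0} = 1.644/6.32 = 0.260.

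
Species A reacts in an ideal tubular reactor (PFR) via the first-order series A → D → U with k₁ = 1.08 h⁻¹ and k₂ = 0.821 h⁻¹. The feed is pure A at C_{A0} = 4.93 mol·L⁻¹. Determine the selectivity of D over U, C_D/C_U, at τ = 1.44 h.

1.02

The intermediate concentration in a first-order A→B→C sequence is C_D = k₁C_{A0}(e^(−k₁τ) − e^(−k₂τ))/(k₂−k₁).
e^(−k₁τ) = e^(−1.08×1.44) = e^(−1.555) = 0.2111; e^(−k₂τ) = e^(−1.182) = 0.3066.
C_D = 1.08×4.93/(0.821−1.08) × (0.2111−0.3066) = (-20.56)×(-0.09544) = 1.962 mol·L⁻¹.
C_A = C_{A0}e^(−k₁τ) = 1.041 mol·L⁻¹, so C_U = C_{A0}−C_A−C_D = 1.927 mol·L⁻¹; C_D/C_U = 1.02.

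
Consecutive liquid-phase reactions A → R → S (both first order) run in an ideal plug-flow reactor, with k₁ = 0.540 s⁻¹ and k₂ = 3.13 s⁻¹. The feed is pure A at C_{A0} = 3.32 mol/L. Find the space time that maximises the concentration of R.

0.678 s

The intermediate peaks when r₁ = r₂, i.e. k₁e^(−k₁τ) = k₂e^(−k₂τ), giving τ_opt = ln(k₂/k₁)/(k₂−k₁).
= ln(3.13/0.540)/(3.13−0.540) = ln(5.796)/2.590 = 1.757/2.590 = 0.678 s.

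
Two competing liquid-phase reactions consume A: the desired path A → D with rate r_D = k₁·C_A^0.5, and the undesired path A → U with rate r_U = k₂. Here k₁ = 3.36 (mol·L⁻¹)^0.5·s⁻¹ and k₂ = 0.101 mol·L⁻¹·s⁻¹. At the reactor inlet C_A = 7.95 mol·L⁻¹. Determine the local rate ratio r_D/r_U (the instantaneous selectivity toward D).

S_{D/U} = r_D/r_U = (k₁·C_A^0.5)/(k₂) = (k₁/k₂)·C_A^0.5.
= (3.36×7.950^0.5) / (0.101) = 9.474/0.1010 = 93.8.

93.8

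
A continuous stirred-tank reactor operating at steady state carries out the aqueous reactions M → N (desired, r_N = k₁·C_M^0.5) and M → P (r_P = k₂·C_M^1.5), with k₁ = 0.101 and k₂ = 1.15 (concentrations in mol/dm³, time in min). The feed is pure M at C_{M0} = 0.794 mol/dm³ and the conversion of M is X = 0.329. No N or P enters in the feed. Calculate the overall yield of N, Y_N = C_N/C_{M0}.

Exit C_M = C_{M0}(1−X) = 0.794×0.671 = 0.5328 mol/dm³.
Rates in a CSTR are evaluated at the outlet concentration: r_N = 0.101×0.5328^0.5 = 0.07372, r_P = 1.15×0.5328^1.5 = 0.4472.
Fraction of consumed M going to N: r_N/(r_N+r_P) = 0.1415.
C_N = 0.1415·C_{M0}·X = 0.1415×0.794×0.329 = 0.0370 mol/dm³; Y_N = C_N/C_{M0} = 0.0466.

0.0466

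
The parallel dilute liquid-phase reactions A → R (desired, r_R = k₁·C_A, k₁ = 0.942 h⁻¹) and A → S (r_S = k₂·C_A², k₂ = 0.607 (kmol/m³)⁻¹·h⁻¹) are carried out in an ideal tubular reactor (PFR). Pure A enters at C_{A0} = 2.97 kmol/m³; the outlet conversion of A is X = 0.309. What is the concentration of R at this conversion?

0.352 kmol/m³

C_A = C_{A0}(1−X) = 2.052 kmol/m³.
Along a PFR/batch, dC_R/dC_A = −r_R/(r_R+r_S) = −k₁/(k₁+k₂·C_A).
Integrating from C_{A0} to C_A: C_R = (0.942/0.607)·ln[(0.942+0.607·2.97)/(0.942+0.607·2.05)] = 1.552·ln(2.745/2.188) = 0.3520 kmol/m³.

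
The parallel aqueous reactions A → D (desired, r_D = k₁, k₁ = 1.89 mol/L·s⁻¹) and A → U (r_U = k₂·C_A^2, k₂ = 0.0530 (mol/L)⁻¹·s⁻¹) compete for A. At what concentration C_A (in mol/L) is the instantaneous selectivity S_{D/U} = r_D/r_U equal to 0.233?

S_{D/U} = (k₁/k₂)·C_A^-2 ⇒ C_A = (S·k₂/k₁)^(-0.5).
= (0.233×0.0530/1.89)^(-0.5) = (0.006534)^(-0.5) = 12.4 mol/L.

12.4 mol/L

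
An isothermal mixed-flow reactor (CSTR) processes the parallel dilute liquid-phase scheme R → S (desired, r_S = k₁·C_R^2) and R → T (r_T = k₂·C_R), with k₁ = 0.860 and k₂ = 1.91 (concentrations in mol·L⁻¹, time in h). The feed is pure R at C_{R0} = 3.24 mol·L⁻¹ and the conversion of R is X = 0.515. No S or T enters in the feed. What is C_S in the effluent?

Exit C_R = C_{R0}(1−X) = 3.24×0.485 = 1.571 mol·L⁻¹.
A CSTR operates uniformly at the exit composition, giving r_S = 2.124 and r_T = 3.001 (each k·C_R^n at C_R = 1.571).
Fraction of consumed R going to S: r_S/(r_S+r_T) = 0.4144.
C_S = 0.4144·C_{R0}·X = 0.4144×3.24×0.515 = 0.691 mol·L⁻¹.

0.691 mol·L⁻¹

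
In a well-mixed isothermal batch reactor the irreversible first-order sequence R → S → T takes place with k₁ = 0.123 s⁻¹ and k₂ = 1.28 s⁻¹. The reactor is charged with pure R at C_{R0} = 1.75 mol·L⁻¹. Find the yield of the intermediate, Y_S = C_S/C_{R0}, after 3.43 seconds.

For first-order series with pure R initially, C_S(t) = k₁C_{R0}/(k₂−k₁)·(e^(−k₁t) − e^(−k₂t)).
e^(−k₁t) = e^(−0.123×3.43) = e^(−0.4219) = 0.6558; e^(−k₂t) = e^(−4.390) = 0.01240.
C_S = 0.123×1.75/(1.28−0.123) × (0.6558−0.01240) = 0.1860×0.6434 = 0.1197 mol·L⁻¹.
Y_S = C_S/C_{R0} = 0.1197/1.75 = 0.0684.

0.0684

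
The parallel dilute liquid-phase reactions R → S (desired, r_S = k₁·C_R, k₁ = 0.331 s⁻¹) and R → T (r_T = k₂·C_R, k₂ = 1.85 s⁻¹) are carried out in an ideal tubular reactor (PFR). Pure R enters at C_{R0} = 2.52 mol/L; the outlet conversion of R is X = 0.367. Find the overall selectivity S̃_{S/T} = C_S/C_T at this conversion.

0.179

C_R = C_{R0}(1−X) = 1.595 mol/L.
Both paths are first order in R, so the instantaneous fraction to S is constant: dC_S/d(−C_R) = k₁/(k₁+k₂) = 0.1518.
C_S = 0.1518·(C_{R0}−C_R) = 0.1518×0.9248 = 0.140 mol/L.
C_T = (C_{R0}−C_R)−C_S = 0.7845 mol/L; S̃_{S/T} = 0.1404/0.7845 = 0.179.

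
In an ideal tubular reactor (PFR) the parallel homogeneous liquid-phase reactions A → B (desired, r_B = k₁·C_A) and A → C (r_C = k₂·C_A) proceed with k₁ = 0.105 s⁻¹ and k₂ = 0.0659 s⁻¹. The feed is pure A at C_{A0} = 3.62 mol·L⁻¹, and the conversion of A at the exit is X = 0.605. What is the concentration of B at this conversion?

C_A = C_{A0}(1−X) = 1.430 mol·L⁻¹.
Both paths are first order in A, so the instantaneous fraction to B is constant: dC_B/d(−C_A) = k₁/(k₁+k₂) = 0.6144.
C_B = 0.6144·(C_{A0}−C_A) = 0.6144×2.190 = 1.35 mol·L⁻¹.

1.35 mol·L⁻¹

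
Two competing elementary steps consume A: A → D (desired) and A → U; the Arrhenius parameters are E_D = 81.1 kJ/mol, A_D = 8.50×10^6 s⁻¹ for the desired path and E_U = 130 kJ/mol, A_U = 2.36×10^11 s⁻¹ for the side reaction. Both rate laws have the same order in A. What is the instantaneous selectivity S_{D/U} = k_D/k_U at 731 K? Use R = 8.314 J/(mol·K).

k_D/k_U = (A_D/A_U)·exp[−(E_D−E_U)/(RT)] = (A_D/A_U)·exp[(E_U−E_D)/(RT)].
(E_U−E_D)/(RT) = (130−81.1)×10³/(8.314×731) = 48900/6078 = 8.046.
k_D/k_U = (8.50×10^6/2.36×10^11)·exp(8.046) = 3.602×10^-5 × 3121 = 0.112.

0.112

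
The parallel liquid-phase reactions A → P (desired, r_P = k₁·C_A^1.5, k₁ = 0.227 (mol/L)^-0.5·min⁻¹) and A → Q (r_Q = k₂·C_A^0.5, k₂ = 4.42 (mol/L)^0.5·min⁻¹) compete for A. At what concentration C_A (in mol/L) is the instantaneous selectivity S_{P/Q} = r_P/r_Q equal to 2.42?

47.1 mol/L

S_{P/Q} = (k₁/k₂)·C_A ⇒ C_A = S·k₂/k₁.
= 2.42×4.42/0.227 = 47.1 mol/L.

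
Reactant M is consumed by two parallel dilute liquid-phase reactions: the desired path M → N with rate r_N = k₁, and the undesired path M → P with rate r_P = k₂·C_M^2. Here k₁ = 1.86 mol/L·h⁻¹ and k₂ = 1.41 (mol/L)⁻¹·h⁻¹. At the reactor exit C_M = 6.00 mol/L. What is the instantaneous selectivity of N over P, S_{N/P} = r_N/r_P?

S_{N/P} = r_N/r_P = (k₁)/(k₂·C_M^2) = (k₁/k₂)·C_M^-2.
= (1.86) / (1.41×6.000^2) = 1.860/50.76 = 0.0366.
The undesired path is higher order in M, so low C_M (CSTR or dilute feed) favours N.

0.0366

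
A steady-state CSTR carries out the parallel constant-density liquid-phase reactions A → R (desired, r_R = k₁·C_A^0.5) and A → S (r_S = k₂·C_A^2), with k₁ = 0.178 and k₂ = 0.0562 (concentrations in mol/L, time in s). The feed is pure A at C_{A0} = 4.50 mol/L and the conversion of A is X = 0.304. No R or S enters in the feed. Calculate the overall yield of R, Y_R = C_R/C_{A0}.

0.111

Exit C_A = C_{A0}(1−X) = 4.50×0.696 = 3.132 mol/L.
In a CSTR the entire volume is at exit conditions, so r_R = 0.178×3.132^0.5 = 0.3150 and r_S = 0.0562×3.132^2 = 0.5513.
Fraction of consumed A going to R: r_R/(r_R+r_S) = 0.3636.
C_R = 0.3636·C_{A0}·X = 0.3636×4.50×0.304 = 0.497 mol/L; Y_R = C_R/C_{A0} = 0.111.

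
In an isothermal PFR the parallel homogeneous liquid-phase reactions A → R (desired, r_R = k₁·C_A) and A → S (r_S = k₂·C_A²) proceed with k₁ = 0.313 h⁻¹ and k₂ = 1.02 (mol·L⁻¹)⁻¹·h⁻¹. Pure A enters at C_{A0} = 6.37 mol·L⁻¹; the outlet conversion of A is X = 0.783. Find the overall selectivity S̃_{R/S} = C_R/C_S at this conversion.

0.0924

C_A = C_{A0}(1−X) = 1.382 mol·L⁻¹.
Along a PFR/batch, dC_R/dC_A = −r_R/(r_R+r_S) = −k₁/(k₁+k₂·C_A).
Integrating from C_{A0} to C_A: C_R = (0.313/1.02)·ln[(0.313+1.02·6.37)/(0.313+1.02·1.38)] = 0.3069·ln(6.810/1.723) = 0.4218 mol·L⁻¹.
C_S = (C_{A0}−C_A)−C_R = 4.566 mol·L⁻¹; S̃_{R/S} = 0.4218/4.566 = 0.0924.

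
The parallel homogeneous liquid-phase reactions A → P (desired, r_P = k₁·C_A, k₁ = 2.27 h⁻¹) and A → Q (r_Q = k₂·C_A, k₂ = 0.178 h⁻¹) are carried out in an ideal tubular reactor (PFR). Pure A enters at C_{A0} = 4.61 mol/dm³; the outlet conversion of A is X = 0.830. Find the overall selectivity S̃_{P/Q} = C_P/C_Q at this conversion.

12.8

C_A = C_{A0}(1−X) = 0.7837 mol/dm³.
Both paths are first order in A, so the instantaneous fraction to P is constant: dC_P/d(−C_A) = k₁/(k₁+k₂) = 0.9273.
C_P = 0.9273·(C_{A0}−C_A) = 0.9273×3.826 = 3.55 mol/dm³.
C_Q = (C_{A0}−C_A)−C_P = 0.2782 mol/dm³; S̃_{P/Q} = 3.548/0.2782 = 12.8.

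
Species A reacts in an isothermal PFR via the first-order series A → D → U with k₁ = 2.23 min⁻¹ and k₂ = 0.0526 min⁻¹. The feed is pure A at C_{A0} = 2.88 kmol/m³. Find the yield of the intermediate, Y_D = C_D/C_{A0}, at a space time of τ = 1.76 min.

For first-order series with pure A initially, C_D(τ) = k₁C_{A0}/(k₂−k₁)·(e^(−k₁τ) − e^(−k₂τ)).
e^(−k₁τ) = e^(−2.23×1.76) = e^(−3.925) = 0.01975; e^(−k₂τ) = e^(−0.09258) = 0.9116.
C_D = 2.23×2.88/(0.0526−2.23) × (0.01975−0.9116) = (-2.950)×(-0.8918) = 2.631 kmol/m³.
Y_D = C_D/C_{A0} = 2.631/2.88 = 0.913.

0.913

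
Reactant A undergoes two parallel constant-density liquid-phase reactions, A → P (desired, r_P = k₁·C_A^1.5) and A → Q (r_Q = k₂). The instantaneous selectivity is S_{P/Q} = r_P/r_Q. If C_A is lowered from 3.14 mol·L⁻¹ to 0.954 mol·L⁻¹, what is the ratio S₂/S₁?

0.167

S_{P/Q} = (k₁/k₂)·C_A^1.5, so S₂/S₁ = (C_{A,2}/C_{A,1})^1.5.
= (0.954/3.14)^1.5 = (0.3038)^1.5 = 0.167.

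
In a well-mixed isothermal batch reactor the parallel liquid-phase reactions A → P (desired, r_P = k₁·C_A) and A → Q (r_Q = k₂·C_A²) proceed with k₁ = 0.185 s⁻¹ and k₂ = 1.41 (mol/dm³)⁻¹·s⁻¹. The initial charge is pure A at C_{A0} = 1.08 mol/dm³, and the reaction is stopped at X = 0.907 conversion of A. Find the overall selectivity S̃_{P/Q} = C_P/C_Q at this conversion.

C_A = C_{A0}(1−X) = 0.1004 mol/dm³.
Along a PFR/batch, dC_P/dC_A = −r_P/(r_P+r_Q) = −k₁/(k₁+k₂·C_A).
Integrating from C_{A0} to C_A: C_P = (0.185/1.41)·ln[(0.185+1.41·1.08)/(0.185+1.41·0.100)] = 0.1312·ln(1.708/0.3266) = 0.2170 mol/dm³.
C_Q = (C_{A0}−C_A)−C_P = 0.7625 mol/dm³; S̃_{P/Q} = 0.2170/0.7625 = 0.285.

0.285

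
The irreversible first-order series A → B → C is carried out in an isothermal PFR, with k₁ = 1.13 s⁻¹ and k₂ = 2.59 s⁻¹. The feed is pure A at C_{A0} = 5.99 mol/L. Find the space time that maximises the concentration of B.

Setting dC_B/dτ = 0 gives τ_opt = ln(k₂/k₁)/(k₂−k₁).
= ln(2.59/1.13)/(2.59−1.13) = ln(2.292)/1.460 = 0.8294/1.460 = 0.568 s.

0.568 s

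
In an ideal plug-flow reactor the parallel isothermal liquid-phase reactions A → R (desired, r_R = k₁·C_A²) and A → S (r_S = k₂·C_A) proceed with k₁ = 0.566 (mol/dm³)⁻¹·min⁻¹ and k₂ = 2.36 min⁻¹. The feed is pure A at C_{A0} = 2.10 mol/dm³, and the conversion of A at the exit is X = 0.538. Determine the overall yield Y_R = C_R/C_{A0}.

0.143

C_A = C_{A0}(1−X) = 0.9702 mol/dm³.
Along a PFR/batch, dC_S/dC_A = −r_S/(r_R+r_S) = −k₂/(k₂+k₁·C_A).
Integrating from C_{A0} to C_A: C_S = (2.36/0.566)·ln[(2.36+0.566·2.10)/(2.36+0.566·0.970)] = 4.170·ln(3.549/2.909) = 0.8285 mol/dm³.
Then C_R = (C_{A0}−C_A) − C_S = 1.130 − 0.8285 = 0.3013 mol/dm³.
Y_R = C_R/C_{A0} = 0.3013/2.10 = 0.143.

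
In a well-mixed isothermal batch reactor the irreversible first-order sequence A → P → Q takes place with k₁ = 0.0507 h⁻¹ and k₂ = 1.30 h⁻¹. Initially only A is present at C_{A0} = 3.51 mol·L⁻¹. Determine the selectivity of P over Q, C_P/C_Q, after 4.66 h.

0.179

For first-order series with pure A initially, C_P(t) = k₁C_{A0}/(k₂−k₁)·(e^(−k₁t) − e^(−k₂t)).
e^(−k₁t) = e^(−0.0507×4.66) = e^(−0.2363) = 0.7896; e^(−k₂t) = e^(−6.058) = 0.002339.
C_P = 0.0507×3.51/(1.30−0.0507) × (0.7896−0.002339) = 0.1424×0.7872 = 0.1121 mol·L⁻¹.
C_A = C_{A0}e^(−k₁t) = 2.771 mol·L⁻¹, so C_Q = C_{A0}−C_A−C_P = 0.6265 mol·L⁻¹; C_P/C_Q = 0.179.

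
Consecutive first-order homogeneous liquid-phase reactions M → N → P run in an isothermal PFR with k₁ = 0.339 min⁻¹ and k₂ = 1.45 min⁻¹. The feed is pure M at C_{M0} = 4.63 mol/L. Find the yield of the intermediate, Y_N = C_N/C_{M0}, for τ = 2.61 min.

0.119

The intermediate concentration in a first-order A→B→C sequence is C_N = k₁C_{M0}(e^(−k₁τ) − e^(−k₂τ))/(k₂−k₁).
e^(−k₁τ) = e^(−0.339×2.61) = e^(−0.8848) = 0.4128; e^(−k₂τ) = e^(−3.784) = 0.02272.
C_N = 0.339×4.63/(1.45−0.339) × (0.4128−0.02272) = 1.413×0.3901 = 0.5511 mol/L.
Y_N = C_N/C_{M0} = 0.5511/4.63 = 0.119.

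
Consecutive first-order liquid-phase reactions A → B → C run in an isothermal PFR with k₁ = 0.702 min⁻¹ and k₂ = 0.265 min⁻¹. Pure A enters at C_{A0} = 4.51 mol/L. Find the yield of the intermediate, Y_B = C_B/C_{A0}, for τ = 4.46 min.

0.423

The intermediate concentration in a first-order A→B→C sequence is C_B = k₁C_{A0}(e^(−k₁τ) − e^(−k₂τ))/(k₂−k₁).
e^(−k₁τ) = e^(−0.702×4.46) = e^(−3.131) = 0.04368; e^(−k₂τ) = e^(−1.182) = 0.3067.
C_B = 0.702×4.51/(0.265−0.702) × (0.04368−0.3067) = (-7.245)×(-0.2630) = 1.906 mol/L.
Y_B = C_B/C_{A0} = 1.906/4.51 = 0.423.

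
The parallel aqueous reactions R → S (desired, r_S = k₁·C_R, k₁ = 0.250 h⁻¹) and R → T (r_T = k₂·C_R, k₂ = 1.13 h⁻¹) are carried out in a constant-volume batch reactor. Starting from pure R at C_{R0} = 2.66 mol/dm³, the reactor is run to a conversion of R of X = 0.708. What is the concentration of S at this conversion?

C_R = C_{R0}(1−X) = 0.7767 mol/dm³.
Both paths are first order in R, so the instantaneous fraction to S is constant: dC_S/d(−C_R) = k₁/(k₁+k₂) = 0.1812.
C_S = 0.1812·(C_{R0}−C_R) = 0.1812×1.883 = 0.341 mol/dm³.

0.341 mol/dm³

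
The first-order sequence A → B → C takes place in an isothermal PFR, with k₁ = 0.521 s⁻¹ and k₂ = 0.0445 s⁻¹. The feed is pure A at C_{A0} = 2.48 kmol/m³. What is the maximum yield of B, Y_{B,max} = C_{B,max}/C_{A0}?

0.795

Evaluating C_B at τ_opt = ln(k₂/k₁)/(k₂−k₁) gives C_{B,max}/C_{A0} = (k₁/k₂)^[k₂/(k₂−k₁)].
= (0.521/0.0445)^(0.0445/(0.0445−0.521)) = (11.71)^(-0.09339) = 0.7947.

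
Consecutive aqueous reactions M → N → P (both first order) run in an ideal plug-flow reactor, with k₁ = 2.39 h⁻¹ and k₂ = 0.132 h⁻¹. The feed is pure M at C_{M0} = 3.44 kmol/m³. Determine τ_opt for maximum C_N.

Setting dC_N/dτ = 0 gives τ_opt = ln(k₂/k₁)/(k₂−k₁).
= ln(0.132/2.39)/(0.132−2.39) = ln(0.05523)/-2.258 = -2.896/-2.258 = 1.28 h.

1.28 h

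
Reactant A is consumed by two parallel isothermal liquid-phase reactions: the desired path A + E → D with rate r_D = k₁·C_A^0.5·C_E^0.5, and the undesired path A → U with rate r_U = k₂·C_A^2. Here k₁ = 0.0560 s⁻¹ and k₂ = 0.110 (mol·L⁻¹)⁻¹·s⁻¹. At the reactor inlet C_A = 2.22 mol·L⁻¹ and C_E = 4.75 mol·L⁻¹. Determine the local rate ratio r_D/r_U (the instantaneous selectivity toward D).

S_{D/U} = r_D/r_U = (k₁·C_A^0.5·C_E^0.5)/(k₂·C_A^2) = (k₁/k₂)·C_A^-1.5·C_E^0.5.
= (0.0560×2.220^0.5×4.750^0.5) / (0.110×2.220^2) = 0.1818/0.5421 = 0.335.
The undesired path is higher order in A, so low C_A (CSTR or dilute feed) favours D.

0.335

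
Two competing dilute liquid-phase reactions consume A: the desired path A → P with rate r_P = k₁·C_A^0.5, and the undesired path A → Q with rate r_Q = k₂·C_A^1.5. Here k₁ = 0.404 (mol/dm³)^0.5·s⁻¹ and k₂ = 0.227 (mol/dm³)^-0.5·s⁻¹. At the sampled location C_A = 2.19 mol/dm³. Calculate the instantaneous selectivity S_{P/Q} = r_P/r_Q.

S_{P/Q} = r_P/r_Q = (k₁·C_A^0.5)/(k₂·C_A^1.5) = (k₁/k₂)·C_A⁻¹.
= (0.404×2.190^0.5) / (0.227×2.190^1.5) = 0.5979/0.7357 = 0.813.

0.813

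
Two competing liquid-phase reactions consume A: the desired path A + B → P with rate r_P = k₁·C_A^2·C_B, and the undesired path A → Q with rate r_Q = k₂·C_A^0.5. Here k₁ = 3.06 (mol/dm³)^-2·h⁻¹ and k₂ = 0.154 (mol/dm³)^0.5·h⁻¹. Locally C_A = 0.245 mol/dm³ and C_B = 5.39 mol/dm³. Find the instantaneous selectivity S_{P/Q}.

13.0

S_{P/Q} = r_P/r_Q = (k₁·C_A^2·C_B)/(k₂·C_A^0.5) = (k₁/k₂)·C_A^1.5·C_B.
= (3.06×0.2450^2×5.390) / (0.154×0.2450^0.5) = 0.9900/0.07623 = 13.0.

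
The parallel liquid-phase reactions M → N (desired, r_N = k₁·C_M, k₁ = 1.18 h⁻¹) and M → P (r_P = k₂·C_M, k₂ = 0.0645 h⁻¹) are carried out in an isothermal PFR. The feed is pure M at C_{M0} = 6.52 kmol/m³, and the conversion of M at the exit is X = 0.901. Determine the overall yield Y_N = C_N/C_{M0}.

0.854

C_M = C_{M0}(1−X) = 0.6455 kmol/m³.
Both paths are first order in M, so the instantaneous fraction to N is constant: dC_N/d(−C_M) = k₁/(k₁+k₂) = 0.9482.
C_N = 0.9482·(C_{M0}−C_M) = 0.9482×5.875 = 5.57 kmol/m³.
Y_N = C_N/C_{M0} = 5.570/6.52 = 0.854.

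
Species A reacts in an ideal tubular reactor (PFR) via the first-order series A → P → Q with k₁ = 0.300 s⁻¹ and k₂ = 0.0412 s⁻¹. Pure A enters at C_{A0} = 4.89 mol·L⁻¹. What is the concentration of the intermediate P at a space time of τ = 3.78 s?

For first-order series with pure A initially, C_P(τ) = k₁C_{A0}/(k₂−k₁)·(e^(−k₁τ) − e^(−k₂τ)).
e^(−k₁τ) = e^(−0.300×3.78) = e^(−1.134) = 0.3217; e^(−k₂τ) = e^(−0.1557) = 0.8558.
C_P = 0.300×4.89/(0.0412−0.300) × (0.3217−0.8558) = (-5.668)×(-0.5340) = 3.027 mol·L⁻¹.

3.03 mol·L⁻¹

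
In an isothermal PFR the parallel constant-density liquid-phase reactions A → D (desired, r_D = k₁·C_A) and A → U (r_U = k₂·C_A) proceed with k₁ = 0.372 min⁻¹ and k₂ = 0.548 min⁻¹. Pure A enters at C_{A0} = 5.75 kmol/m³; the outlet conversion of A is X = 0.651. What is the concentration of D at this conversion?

C_A = C_{A0}(1−X) = 2.007 kmol/m³.
Both paths are first order in A, so the instantaneous fraction to D is constant: dC_D/d(−C_A) = k₁/(k₁+k₂) = 0.4043.
C_D = 0.4043·(C_{A0}−C_A) = 0.4043×3.743 = 1.51 kmol/m³.

1.51 kmol/m³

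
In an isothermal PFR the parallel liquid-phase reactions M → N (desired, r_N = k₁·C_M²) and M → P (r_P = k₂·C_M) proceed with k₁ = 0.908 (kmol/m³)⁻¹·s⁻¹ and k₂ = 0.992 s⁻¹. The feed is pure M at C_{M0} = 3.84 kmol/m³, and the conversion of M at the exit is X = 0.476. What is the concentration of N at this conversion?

C_M = C_{M0}(1−X) = 2.012 kmol/m³.
Along a PFR/batch, dC_P/dC_M = −r_P/(r_N+r_P) = −k₂/(k₂+k₁·C_M).
Integrating from C_{M0} to C_M: C_P = (0.992/0.908)·ln[(0.992+0.908·3.84)/(0.992+0.908·2.01)] = 1.093·ln(4.479/2.819) = 0.5058 kmol/m³.
Then C_N = (C_{M0}−C_M) − C_P = 1.828 − 0.5058 = 1.322 kmol/m³.

1.32 kmol/m³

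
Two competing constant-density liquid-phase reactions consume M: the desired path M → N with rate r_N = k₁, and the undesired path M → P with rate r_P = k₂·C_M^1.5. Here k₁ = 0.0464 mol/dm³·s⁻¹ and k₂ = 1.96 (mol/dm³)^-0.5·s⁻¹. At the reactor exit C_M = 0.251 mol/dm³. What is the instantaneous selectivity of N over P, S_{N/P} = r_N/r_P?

S_{N/P} = r_N/r_P = (k₁)/(k₂·C_M^1.5) = (k₁/k₂)·C_M^-1.5.
= (0.0464) / (1.96×0.2510^1.5) = 0.04640/0.2465 = 0.188.
The undesired path is higher order in M, so low C_M (CSTR or dilute feed) favours N.

0.188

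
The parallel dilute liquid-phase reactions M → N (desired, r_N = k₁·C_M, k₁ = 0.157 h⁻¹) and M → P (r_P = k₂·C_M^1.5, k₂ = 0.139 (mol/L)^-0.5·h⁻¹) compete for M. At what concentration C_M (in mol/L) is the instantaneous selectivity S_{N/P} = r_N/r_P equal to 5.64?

S_{N/P} = (k₁/k₂)·C_M^-0.5 ⇒ C_M = (S·k₂/k₁)^(-2).
= (5.64×0.139/0.157)^(-2) = (4.993)^(-2) = 0.0401 mol/L.

0.0401 mol/L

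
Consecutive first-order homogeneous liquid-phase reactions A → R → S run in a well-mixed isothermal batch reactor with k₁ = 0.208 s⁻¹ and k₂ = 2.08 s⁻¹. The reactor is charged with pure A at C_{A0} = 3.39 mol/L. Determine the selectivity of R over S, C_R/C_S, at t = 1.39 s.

0.443

The intermediate concentration in a first-order A→B→C sequence is C_R = k₁C_{A0}(e^(−k₁t) − e^(−k₂t))/(k₂−k₁).
e^(−k₁t) = e^(−0.208×1.39) = e^(−0.2891) = 0.7489; e^(−k₂t) = e^(−2.891) = 0.05551.
C_R = 0.208×3.39/(2.08−0.208) × (0.7489−0.05551) = 0.3767×0.6934 = 0.2612 mol/L.
C_A = C_{A0}e^(−k₁t) = 2.539 mol/L, so C_S = C_{A0}−C_A−C_R = 0.5900 mol/L; C_R/C_S = 0.443.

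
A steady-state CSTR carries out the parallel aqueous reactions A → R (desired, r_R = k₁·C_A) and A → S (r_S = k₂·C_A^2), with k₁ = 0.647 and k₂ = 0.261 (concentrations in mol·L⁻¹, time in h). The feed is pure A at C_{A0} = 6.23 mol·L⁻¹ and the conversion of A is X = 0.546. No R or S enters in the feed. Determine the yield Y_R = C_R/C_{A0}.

Exit C_A = C_{A0}(1−X) = 6.23×0.454 = 2.828 mol·L⁻¹.
A CSTR operates uniformly at the exit composition, giving r_R = 1.830 and r_S = 2.088 (each k·C_A^n at C_A = 2.828).
Fraction of consumed A going to R: r_R/(r_R+r_S) = 0.4671.
C_R = 0.4671·C_{A0}·X = 0.4671×6.23×0.546 = 1.59 mol·L⁻¹; Y_R = C_R/C_{A0} = 0.255.

0.255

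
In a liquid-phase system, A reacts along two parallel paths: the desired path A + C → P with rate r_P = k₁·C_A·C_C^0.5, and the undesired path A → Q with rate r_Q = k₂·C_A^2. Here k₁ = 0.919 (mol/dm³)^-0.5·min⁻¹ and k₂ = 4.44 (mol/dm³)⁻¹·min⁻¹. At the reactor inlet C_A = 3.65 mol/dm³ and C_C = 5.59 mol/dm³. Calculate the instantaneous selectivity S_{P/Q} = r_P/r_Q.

0.134

S_{P/Q} = r_P/r_Q = (k₁·C_A·C_C^0.5)/(k₂·C_A^2) = (k₁/k₂)·C_A⁻¹·C_C^0.5.
= (0.919×3.650×5.590^0.5) / (4.44×3.650^2) = 7.931/59.15 = 0.134.
The undesired path is higher order in A, so low C_A (CSTR or dilute feed) favours P.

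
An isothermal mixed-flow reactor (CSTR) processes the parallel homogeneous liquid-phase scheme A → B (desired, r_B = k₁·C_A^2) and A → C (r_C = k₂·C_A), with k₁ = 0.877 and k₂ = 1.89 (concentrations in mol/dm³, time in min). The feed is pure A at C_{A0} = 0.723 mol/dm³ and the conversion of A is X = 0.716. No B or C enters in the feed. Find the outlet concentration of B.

0.0450 mol/dm³

Exit C_A = C_{A0}(1−X) = 0.723×0.284 = 0.2053 mol/dm³.
A CSTR operates uniformly at the exit composition, giving r_B = 0.03698 and r_C = 0.3881 (each k·C_A^n at C_A = 0.2053).
Fraction of consumed A going to B: r_B/(r_B+r_C) = 0.08699.
C_B = 0.08699·C_{A0}·X = 0.08699×0.723×0.716 = 0.0450 mol/dm³.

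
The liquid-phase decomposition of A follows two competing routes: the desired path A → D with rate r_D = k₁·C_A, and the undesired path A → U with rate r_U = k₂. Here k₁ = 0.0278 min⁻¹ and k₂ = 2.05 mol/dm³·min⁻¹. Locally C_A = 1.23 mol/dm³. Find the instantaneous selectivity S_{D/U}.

0.0167

S_{D/U} = r_D/r_U = (k₁·C_A)/(k₂) = (k₁/k₂)·C_A.
= (0.0278×1.230) / (2.05) = 0.03419/2.050 = 0.0167.
Since the desired path is higher order in A, keeping C_A high (PFR or concentrated feed) favours D.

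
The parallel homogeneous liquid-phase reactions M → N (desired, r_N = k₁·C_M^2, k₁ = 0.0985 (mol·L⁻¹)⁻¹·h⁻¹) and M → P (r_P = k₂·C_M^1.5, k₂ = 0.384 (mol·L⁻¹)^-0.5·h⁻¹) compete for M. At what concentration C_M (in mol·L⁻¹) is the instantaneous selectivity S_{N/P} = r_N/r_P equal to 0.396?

S_{N/P} = (k₁/k₂)·C_M^0.5 ⇒ C_M = (S·k₂/k₁)^(2).
= (0.396×0.384/0.0985)^(2) = (1.544)^(2) = 2.38 mol·L⁻¹.

2.38 mol·L⁻¹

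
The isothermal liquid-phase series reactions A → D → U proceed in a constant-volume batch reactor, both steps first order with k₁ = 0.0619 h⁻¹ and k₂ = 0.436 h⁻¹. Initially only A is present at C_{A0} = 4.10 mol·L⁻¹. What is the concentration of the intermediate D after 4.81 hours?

0.420 mol·L⁻¹

Solving the coupled first-order balances gives C_D(t) = [k₁/(k₂−k₁)]·C_{A0}·(e^(−k₁t) − e^(−k₂t)).
e^(−k₁t) = e^(−0.0619×4.81) = e^(−0.2977) = 0.7425; e^(−k₂t) = e^(−2.097) = 0.1228.
C_D = 0.0619×4.10/(0.436−0.0619) × (0.7425−0.1228) = 0.6784×0.6197 = 0.4204 mol·L⁻¹.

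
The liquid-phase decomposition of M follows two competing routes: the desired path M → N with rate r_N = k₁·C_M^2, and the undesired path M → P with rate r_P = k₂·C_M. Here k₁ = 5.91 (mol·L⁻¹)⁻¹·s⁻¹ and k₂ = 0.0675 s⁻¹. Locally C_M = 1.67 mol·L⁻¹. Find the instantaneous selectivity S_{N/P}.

146

S_{N/P} = r_N/r_P = (k₁·C_M^2)/(k₂·C_M) = (k₁/k₂)·C_M.
= (5.91×1.670^2) / (0.0675×1.670) = 16.48/0.1127 = 146.
Since the desired path is higher order in M, keeping C_M high (PFR or concentrated feed) favours N.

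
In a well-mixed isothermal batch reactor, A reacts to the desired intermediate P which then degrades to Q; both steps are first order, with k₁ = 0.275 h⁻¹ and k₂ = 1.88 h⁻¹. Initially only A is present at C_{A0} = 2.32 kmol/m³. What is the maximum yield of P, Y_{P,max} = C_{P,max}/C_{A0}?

At the optimum, C_{P,max}/C_{A0} = (k₁/k₂)^[k₂/(k₂−k₁)].
= (0.275/1.88)^(1.88/(1.88−0.275)) = (0.1463)^(1.171) = 0.1052.

0.105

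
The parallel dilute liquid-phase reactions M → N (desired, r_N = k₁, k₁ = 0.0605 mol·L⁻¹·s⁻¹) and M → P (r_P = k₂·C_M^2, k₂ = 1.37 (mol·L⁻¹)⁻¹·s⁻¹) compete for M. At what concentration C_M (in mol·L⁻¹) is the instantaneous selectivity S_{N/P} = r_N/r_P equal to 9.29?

S_{N/P} = (k₁/k₂)·C_M^-2 ⇒ C_M = (S·k₂/k₁)^(-0.5).
= (9.29×1.37/0.0605)^(-0.5) = (210.4)^(-0.5) = 0.0689 mol·L⁻¹.

0.0689 mol·L⁻¹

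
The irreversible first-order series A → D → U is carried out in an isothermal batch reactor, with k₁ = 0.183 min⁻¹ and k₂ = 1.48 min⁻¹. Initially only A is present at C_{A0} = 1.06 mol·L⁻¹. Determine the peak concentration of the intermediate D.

0.0976 mol·L⁻¹

At the optimum, C_{D,max}/C_{A0} = (k₁/k₂)^[k₂/(k₂−k₁)].
= (0.183/1.48)^(1.48/(1.48−0.183)) = (0.1236)^(1.141) = 0.09207.
C_{D,max} = 0.09207×1.06 = 0.0976 mol·L⁻¹.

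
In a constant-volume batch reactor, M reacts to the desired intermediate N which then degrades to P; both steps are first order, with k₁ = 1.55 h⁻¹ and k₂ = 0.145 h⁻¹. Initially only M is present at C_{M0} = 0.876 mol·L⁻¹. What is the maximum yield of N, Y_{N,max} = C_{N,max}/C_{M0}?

Evaluating C_N at t_opt = ln(k₂/k₁)/(k₂−k₁) gives C_{N,max}/C_{M0} = (k₁/k₂)^[k₂/(k₂−k₁)].
= (1.55/0.145)^(0.145/(0.145−1.55)) = (10.69)^(-0.1032) = 0.7831.

0.783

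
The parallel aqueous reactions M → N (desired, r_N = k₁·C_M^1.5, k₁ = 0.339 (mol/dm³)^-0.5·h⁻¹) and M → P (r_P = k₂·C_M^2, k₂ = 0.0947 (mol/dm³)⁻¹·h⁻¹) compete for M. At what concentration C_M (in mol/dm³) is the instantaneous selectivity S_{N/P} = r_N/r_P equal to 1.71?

4.38 mol/dm³

S_{N/P} = (k₁/k₂)·C_M^-0.5 ⇒ C_M = (S·k₂/k₁)^(-2).
= (1.71×0.0947/0.339)^(-2) = (0.4777)^(-2) = 4.38 mol/dm³.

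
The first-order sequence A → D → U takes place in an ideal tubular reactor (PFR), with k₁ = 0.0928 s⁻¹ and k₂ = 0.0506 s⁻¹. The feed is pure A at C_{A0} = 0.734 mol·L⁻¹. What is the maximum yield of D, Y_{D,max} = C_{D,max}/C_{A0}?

For a first-order series the maximum intermediate yield is C_{D,max}/C_{A0} = (k₁/k₂)^[k₂/(k₂−k₁)].
= (0.0928/0.0506)^(0.0506/(0.0506−0.0928)) = (1.834)^(-1.199) = 0.4833.

0.483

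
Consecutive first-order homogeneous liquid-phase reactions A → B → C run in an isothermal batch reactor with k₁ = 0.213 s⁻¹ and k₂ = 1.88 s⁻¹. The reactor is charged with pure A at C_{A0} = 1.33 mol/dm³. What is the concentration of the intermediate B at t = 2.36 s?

For first-order series with pure A initially, C_B(t) = k₁C_{A0}/(k₂−k₁)·(e^(−k₁t) − e^(−k₂t)).
e^(−k₁t) = e^(−0.213×2.36) = e^(−0.5027) = 0.6049; e^(−k₂t) = e^(−4.437) = 0.01183.
C_B = 0.213×1.33/(1.88−0.213) × (0.6049−0.01183) = 0.1699×0.5931 = 0.1008 mol/dm³.

0.101 mol/dm³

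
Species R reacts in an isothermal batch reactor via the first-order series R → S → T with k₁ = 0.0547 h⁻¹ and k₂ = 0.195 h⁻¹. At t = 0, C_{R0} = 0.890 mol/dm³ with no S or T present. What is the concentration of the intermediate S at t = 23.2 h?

0.0938 mol/dm³

Solving the coupled first-order balances gives C_S(t) = [k₁/(k₂−k₁)]·C_{R0}·(e^(−k₁t) − e^(−k₂t)).
e^(−k₁t) = e^(−0.0547×23.2) = e^(−1.269) = 0.2811; e^(−k₂t) = e^(−4.524) = 0.01085.
C_S = 0.0547×0.890/(0.195−0.0547) × (0.2811−0.01085) = 0.3470×0.2703 = 0.09378 mol/dm³.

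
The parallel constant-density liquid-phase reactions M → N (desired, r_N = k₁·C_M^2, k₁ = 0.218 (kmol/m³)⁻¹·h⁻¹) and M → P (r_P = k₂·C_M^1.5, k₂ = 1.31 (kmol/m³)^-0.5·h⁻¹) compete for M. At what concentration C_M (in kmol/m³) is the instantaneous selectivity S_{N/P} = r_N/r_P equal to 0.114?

0.469 kmol/m³

S_{N/P} = (k₁/k₂)·C_M^0.5 ⇒ C_M = (S·k₂/k₁)^(2).
= (0.114×1.31/0.218)^(2) = (0.6850)^(2) = 0.469 kmol/m³.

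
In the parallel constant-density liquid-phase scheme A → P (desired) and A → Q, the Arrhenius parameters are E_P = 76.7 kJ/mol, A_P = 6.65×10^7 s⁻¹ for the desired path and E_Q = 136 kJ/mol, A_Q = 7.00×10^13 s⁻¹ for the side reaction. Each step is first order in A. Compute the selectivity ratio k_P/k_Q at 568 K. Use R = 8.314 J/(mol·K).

0.270

With equal orders, S_{P/Q} = k_P/k_Q = (A_P/A_Q)·exp[(E_Q−E_P)/(RT)].
(E_Q−E_P)/(RT) = (136−76.7)×10³/(8.314×568) = 59300/4722 = 12.56.
k_P/k_Q = (6.65×10^7/7.00×10^13)·exp(12.56) = 9.500×10^-7 × 2.842×10^5 = 0.270.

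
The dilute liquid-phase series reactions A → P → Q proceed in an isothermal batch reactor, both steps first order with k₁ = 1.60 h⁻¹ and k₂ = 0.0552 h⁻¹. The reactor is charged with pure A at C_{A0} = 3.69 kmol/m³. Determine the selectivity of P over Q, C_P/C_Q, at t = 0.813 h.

For first-order series with pure A initially, C_P(t) = k₁C_{A0}/(k₂−k₁)·(e^(−k₁t) − e^(−k₂t)).
e^(−k₁t) = e^(−1.60×0.813) = e^(−1.301) = 0.2723; e^(−k₂t) = e^(−0.04488) = 0.9561.
C_P = 1.60×3.69/(0.0552−1.60) × (0.2723−0.9561) = (-3.822)×(-0.6838) = 2.613 kmol/m³.
C_A = C_{A0}e^(−k₁t) = 1.005 kmol/m³, so C_Q = C_{A0}−C_A−C_P = 0.07178 kmol/m³; C_P/C_Q = 36.4.

36.4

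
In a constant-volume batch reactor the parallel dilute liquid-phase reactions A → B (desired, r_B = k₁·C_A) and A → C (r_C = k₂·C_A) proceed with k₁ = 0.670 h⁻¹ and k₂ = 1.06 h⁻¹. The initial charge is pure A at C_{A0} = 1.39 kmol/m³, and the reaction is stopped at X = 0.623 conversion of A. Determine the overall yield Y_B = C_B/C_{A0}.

0.241

C_A = C_{A0}(1−X) = 0.5240 kmol/m³.
Both paths are first order in A, so the instantaneous fraction to B is constant: dC_B/d(−C_A) = k₁/(k₁+k₂) = 0.3873.
C_B = 0.3873·(C_{A0}−C_A) = 0.3873×0.8660 = 0.335 kmol/m³.
Y_B = C_B/C_{A0} = 0.3354/1.39 = 0.241.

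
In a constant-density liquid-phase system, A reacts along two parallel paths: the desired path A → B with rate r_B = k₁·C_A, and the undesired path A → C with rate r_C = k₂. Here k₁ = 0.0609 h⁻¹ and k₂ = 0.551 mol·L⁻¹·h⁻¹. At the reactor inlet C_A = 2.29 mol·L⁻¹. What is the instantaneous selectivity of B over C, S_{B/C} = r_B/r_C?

0.253

S_{B/C} = r_B/r_C = (k₁·C_A)/(k₂) = (k₁/k₂)·C_A.
= (0.0609×2.290) / (0.551) = 0.1395/0.5510 = 0.253.
Since the desired path is higher order in A, keeping C_A high (PFR or concentrated feed) favours B.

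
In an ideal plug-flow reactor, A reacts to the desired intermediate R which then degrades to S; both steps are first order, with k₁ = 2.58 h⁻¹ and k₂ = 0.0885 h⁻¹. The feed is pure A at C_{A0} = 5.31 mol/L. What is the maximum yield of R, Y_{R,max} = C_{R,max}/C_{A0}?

0.887

For a first-order series the maximum intermediate yield is C_{R,max}/C_{A0} = (k₁/k₂)^[k₂/(k₂−k₁)].
= (2.58/0.0885)^(0.0885/(0.0885−2.58)) = (29.15)^(-0.03552) = 0.8871.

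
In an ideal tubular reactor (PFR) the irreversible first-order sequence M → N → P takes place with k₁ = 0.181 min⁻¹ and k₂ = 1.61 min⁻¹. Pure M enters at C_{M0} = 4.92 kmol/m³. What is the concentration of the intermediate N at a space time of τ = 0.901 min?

Solving the coupled first-order balances gives C_N(τ) = [k₁/(k₂−k₁)]·C_{M0}·(e^(−k₁τ) − e^(−k₂τ)).
e^(−k₁τ) = e^(−0.181×0.901) = e^(−0.1631) = 0.8495; e^(−k₂τ) = e^(−1.451) = 0.2344.
C_N = 0.181×4.92/(1.61−0.181) × (0.8495−0.2344) = 0.6232×0.6151 = 0.3833 kmol/m³.

0.383 kmol/m³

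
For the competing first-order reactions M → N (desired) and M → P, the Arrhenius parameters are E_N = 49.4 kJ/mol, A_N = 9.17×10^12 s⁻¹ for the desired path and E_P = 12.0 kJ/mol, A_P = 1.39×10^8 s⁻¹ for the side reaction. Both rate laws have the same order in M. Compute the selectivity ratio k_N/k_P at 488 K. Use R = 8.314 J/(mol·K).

6.55

With equal orders, S_{N/P} = k_N/k_P = (A_N/A_P)·exp[(E_P−E_N)/(RT)].
(E_P−E_N)/(RT) = (12.0−49.4)×10³/(8.314×488) = -37400/4057 = -9.218.
k_N/k_P = (9.17×10^12/1.39×10^8)·exp(-9.218) = 65971 × 9.923×10^-5 = 6.55.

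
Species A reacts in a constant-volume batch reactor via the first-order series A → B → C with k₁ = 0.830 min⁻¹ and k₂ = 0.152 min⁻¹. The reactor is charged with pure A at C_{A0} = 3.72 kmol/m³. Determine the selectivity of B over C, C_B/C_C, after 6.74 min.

0.775

Solving the coupled first-order balances gives C_B(t) = [k₁/(k₂−k₁)]·C_{A0}·(e^(−k₁t) − e^(−k₂t)).
e^(−k₁t) = e^(−0.830×6.74) = e^(−5.594) = 0.003719; e^(−k₂t) = e^(−1.024) = 0.3590.
C_B = 0.830×3.72/(0.152−0.830) × (0.003719−0.3590) = (-4.554)×(-0.3553) = 1.618 kmol/m³.
C_A = C_{A0}e^(−k₁t) = 0.01384 kmol/m³, so C_C = C_{A0}−C_A−C_B = 2.088 kmol/m³; C_B/C_C = 0.775.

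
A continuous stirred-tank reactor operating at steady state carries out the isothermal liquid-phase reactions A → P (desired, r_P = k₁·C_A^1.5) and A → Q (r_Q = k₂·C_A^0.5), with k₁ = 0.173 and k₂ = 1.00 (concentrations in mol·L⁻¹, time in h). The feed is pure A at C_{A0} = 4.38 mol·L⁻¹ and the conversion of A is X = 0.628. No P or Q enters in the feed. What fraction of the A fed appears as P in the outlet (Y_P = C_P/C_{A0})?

Exit C_A = C_{A0}(1−X) = 4.38×0.372 = 1.629 mol·L⁻¹.
In a CSTR the entire volume is at exit conditions, so r_P = 0.173×1.629^1.5 = 0.3598 and r_Q = 1.00×1.629^0.5 = 1.276.
Fraction of consumed A going to P: r_P/(r_P+r_Q) = 0.2199.
C_P = 0.2199·C_{A0}·X = 0.2199×4.38×0.628 = 0.605 mol·L⁻¹; Y_P = C_P/C_{A0} = 0.138.

0.138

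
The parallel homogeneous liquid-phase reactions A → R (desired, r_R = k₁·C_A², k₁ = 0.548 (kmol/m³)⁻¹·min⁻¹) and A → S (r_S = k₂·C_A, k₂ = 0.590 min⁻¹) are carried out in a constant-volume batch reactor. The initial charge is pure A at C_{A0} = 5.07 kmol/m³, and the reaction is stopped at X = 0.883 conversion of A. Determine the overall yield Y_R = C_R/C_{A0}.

C_A = C_{A0}(1−X) = 0.5932 kmol/m³.
Along a PFR/batch, dC_S/dC_A = −r_S/(r_R+r_S) = −k₂/(k₂+k₁·C_A).
Integrating from C_{A0} to C_A: C_S = (0.590/0.548)·ln[(0.590+0.548·5.07)/(0.590+0.548·0.593)] = 1.077·ln(3.368/0.9151) = 1.403 kmol/m³.
Then C_R = (C_{A0}−C_A) − C_S = 4.477 − 1.403 = 3.074 kmol/m³.
Y_R = C_R/C_{A0} = 3.074/5.07 = 0.606.

0.606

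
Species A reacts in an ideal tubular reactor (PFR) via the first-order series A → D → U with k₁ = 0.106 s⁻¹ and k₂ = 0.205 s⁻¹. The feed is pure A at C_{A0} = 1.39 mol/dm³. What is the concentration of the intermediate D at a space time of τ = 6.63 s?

The intermediate concentration in a first-order A→B→C sequence is C_D = k₁C_{A0}(e^(−k₁τ) − e^(−k₂τ))/(k₂−k₁).
e^(−k₁τ) = e^(−0.106×6.63) = e^(−0.7028) = 0.4952; e^(−k₂τ) = e^(−1.359) = 0.2569.
C_D = 0.106×1.39/(0.205−0.106) × (0.4952−0.2569) = 1.488×0.2383 = 0.3547 mol/dm³.

0.355 mol/dm³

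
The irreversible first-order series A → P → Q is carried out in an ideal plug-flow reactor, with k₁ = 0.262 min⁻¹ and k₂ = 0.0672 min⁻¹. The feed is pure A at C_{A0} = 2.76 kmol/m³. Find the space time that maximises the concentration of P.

Setting dC_P/dτ = 0 gives τ_opt = ln(k₂/k₁)/(k₂−k₁).
= ln(0.0672/0.262)/(0.0672−0.262) = ln(0.2565)/-0.1948 = -1.361/-0.1948 = 6.98 min.

6.98 min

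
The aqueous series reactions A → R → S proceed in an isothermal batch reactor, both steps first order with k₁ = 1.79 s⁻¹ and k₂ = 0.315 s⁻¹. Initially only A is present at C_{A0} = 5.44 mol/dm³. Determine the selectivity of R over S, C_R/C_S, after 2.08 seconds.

1.60

For first-order series with pure A initially, C_R(t) = k₁C_{A0}/(k₂−k₁)·(e^(−k₁t) − e^(−k₂t)).
e^(−k₁t) = e^(−1.79×2.08) = e^(−3.723) = 0.02416; e^(−k₂t) = e^(−0.6552) = 0.5193.
C_R = 1.79×5.44/(0.315−1.79) × (0.02416−0.5193) = (-6.602)×(-0.4952) = 3.269 mol/dm³.
C_A = C_{A0}e^(−k₁t) = 0.1314 mol/dm³, so C_S = C_{A0}−C_A−C_R = 2.040 mol/dm³; C_R/C_S = 1.60.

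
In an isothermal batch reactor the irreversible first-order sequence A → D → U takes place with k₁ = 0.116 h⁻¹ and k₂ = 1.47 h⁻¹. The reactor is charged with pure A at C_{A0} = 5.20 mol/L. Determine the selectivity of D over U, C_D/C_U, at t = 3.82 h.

0.180

For first-order series with pure A initially, C_D(t) = k₁C_{A0}/(k₂−k₁)·(e^(−k₁t) − e^(−k₂t)).
e^(−k₁t) = e^(−0.116×3.82) = e^(−0.4431) = 0.6420; e^(−k₂t) = e^(−5.615) = 0.003641.
C_D = 0.116×5.20/(1.47−0.116) × (0.6420−0.003641) = 0.4455×0.6384 = 0.2844 mol/L.
C_A = C_{A0}e^(−k₁t) = 3.339 mol/L, so C_U = C_{A0}−C_A−C_D = 1.577 mol/L; C_D/C_U = 0.180.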